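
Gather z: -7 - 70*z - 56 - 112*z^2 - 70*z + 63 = -112*z^2 - 140*z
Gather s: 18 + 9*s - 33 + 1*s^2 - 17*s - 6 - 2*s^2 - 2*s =-s^2 - 10*s - 21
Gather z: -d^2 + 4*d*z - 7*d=-d^2 + 4*d*z - 7*d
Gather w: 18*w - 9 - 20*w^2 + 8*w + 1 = -20*w^2 + 26*w - 8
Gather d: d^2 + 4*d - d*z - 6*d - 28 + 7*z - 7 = d^2 + d*(-z - 2) + 7*z - 35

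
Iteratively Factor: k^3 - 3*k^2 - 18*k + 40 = (k - 2)*(k^2 - k - 20) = (k - 2)*(k + 4)*(k - 5)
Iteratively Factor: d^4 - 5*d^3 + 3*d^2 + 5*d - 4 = (d - 4)*(d^3 - d^2 - d + 1) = (d - 4)*(d + 1)*(d^2 - 2*d + 1) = (d - 4)*(d - 1)*(d + 1)*(d - 1)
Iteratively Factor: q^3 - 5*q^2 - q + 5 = (q - 5)*(q^2 - 1) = (q - 5)*(q + 1)*(q - 1)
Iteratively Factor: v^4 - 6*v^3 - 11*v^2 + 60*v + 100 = (v - 5)*(v^3 - v^2 - 16*v - 20) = (v - 5)*(v + 2)*(v^2 - 3*v - 10) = (v - 5)^2*(v + 2)*(v + 2)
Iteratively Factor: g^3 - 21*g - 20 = (g + 1)*(g^2 - g - 20) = (g + 1)*(g + 4)*(g - 5)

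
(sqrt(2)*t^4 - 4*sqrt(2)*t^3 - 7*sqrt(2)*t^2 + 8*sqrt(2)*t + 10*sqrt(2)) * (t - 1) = sqrt(2)*t^5 - 5*sqrt(2)*t^4 - 3*sqrt(2)*t^3 + 15*sqrt(2)*t^2 + 2*sqrt(2)*t - 10*sqrt(2)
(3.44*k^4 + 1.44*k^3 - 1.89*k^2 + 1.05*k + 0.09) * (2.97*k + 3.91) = 10.2168*k^5 + 17.7272*k^4 + 0.0171000000000001*k^3 - 4.2714*k^2 + 4.3728*k + 0.3519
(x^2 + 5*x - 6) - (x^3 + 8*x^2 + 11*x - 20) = -x^3 - 7*x^2 - 6*x + 14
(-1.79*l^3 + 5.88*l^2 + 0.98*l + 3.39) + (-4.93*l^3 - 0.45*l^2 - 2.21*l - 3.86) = -6.72*l^3 + 5.43*l^2 - 1.23*l - 0.47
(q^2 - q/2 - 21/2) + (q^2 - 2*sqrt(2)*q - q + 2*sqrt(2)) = 2*q^2 - 2*sqrt(2)*q - 3*q/2 - 21/2 + 2*sqrt(2)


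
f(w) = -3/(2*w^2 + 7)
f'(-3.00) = -0.06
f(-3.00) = -0.12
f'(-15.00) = 0.00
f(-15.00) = -0.00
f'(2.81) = 0.06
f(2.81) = -0.13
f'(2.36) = 0.09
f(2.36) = -0.17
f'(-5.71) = -0.01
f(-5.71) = -0.04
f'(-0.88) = -0.14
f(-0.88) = -0.35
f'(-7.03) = -0.01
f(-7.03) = -0.03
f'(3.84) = 0.03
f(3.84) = -0.08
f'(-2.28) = -0.09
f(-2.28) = -0.17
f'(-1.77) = -0.12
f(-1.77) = -0.23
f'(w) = 12*w/(2*w^2 + 7)^2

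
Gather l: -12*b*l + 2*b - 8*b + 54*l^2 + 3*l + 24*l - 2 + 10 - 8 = -6*b + 54*l^2 + l*(27 - 12*b)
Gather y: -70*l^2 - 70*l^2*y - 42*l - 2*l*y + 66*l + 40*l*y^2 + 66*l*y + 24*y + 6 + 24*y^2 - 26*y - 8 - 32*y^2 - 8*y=-70*l^2 + 24*l + y^2*(40*l - 8) + y*(-70*l^2 + 64*l - 10) - 2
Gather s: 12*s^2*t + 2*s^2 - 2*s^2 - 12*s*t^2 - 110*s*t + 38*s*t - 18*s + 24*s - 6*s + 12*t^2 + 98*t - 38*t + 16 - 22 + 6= 12*s^2*t + s*(-12*t^2 - 72*t) + 12*t^2 + 60*t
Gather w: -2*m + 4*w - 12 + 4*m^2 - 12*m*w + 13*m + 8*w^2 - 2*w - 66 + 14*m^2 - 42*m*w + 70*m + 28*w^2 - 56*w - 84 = 18*m^2 + 81*m + 36*w^2 + w*(-54*m - 54) - 162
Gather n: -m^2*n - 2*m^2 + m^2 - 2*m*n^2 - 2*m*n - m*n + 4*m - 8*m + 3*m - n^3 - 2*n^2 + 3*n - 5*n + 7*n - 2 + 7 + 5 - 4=-m^2 - m - n^3 + n^2*(-2*m - 2) + n*(-m^2 - 3*m + 5) + 6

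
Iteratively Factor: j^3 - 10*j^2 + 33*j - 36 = (j - 3)*(j^2 - 7*j + 12) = (j - 3)^2*(j - 4)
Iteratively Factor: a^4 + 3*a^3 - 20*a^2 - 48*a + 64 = (a + 4)*(a^3 - a^2 - 16*a + 16) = (a - 1)*(a + 4)*(a^2 - 16) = (a - 4)*(a - 1)*(a + 4)*(a + 4)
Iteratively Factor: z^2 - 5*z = (z)*(z - 5)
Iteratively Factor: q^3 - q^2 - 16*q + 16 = (q - 4)*(q^2 + 3*q - 4) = (q - 4)*(q + 4)*(q - 1)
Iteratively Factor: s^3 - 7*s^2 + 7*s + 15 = (s - 5)*(s^2 - 2*s - 3) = (s - 5)*(s - 3)*(s + 1)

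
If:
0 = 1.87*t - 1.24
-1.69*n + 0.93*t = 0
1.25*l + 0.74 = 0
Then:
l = -0.59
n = 0.36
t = 0.66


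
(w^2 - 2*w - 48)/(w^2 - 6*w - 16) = (w + 6)/(w + 2)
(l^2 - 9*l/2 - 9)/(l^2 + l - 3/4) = 2*(l - 6)/(2*l - 1)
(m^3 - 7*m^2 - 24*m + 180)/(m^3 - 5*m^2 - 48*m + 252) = (m + 5)/(m + 7)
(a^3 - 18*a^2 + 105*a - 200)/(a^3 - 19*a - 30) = (a^2 - 13*a + 40)/(a^2 + 5*a + 6)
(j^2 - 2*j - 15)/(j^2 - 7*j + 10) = (j + 3)/(j - 2)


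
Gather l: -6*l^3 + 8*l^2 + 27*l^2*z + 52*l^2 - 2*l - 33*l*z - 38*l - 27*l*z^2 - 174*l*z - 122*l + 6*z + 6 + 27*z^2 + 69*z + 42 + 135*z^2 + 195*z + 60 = -6*l^3 + l^2*(27*z + 60) + l*(-27*z^2 - 207*z - 162) + 162*z^2 + 270*z + 108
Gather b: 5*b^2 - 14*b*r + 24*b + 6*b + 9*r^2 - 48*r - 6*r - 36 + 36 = 5*b^2 + b*(30 - 14*r) + 9*r^2 - 54*r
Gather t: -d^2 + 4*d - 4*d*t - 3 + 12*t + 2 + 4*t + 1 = -d^2 + 4*d + t*(16 - 4*d)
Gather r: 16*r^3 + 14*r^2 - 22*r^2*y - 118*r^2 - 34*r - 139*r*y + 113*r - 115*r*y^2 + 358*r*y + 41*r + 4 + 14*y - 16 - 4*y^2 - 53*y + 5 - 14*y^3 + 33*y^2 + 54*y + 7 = 16*r^3 + r^2*(-22*y - 104) + r*(-115*y^2 + 219*y + 120) - 14*y^3 + 29*y^2 + 15*y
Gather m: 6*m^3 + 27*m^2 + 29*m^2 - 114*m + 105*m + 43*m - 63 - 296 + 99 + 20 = 6*m^3 + 56*m^2 + 34*m - 240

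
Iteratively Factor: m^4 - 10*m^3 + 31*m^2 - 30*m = (m - 2)*(m^3 - 8*m^2 + 15*m) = m*(m - 2)*(m^2 - 8*m + 15) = m*(m - 5)*(m - 2)*(m - 3)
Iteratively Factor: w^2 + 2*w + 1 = (w + 1)*(w + 1)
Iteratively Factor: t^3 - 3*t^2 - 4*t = (t)*(t^2 - 3*t - 4) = t*(t + 1)*(t - 4)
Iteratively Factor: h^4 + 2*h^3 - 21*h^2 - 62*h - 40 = (h + 4)*(h^3 - 2*h^2 - 13*h - 10) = (h + 2)*(h + 4)*(h^2 - 4*h - 5) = (h - 5)*(h + 2)*(h + 4)*(h + 1)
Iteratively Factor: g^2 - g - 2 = (g - 2)*(g + 1)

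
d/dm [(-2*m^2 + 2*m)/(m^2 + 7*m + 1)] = 2*(-8*m^2 - 2*m + 1)/(m^4 + 14*m^3 + 51*m^2 + 14*m + 1)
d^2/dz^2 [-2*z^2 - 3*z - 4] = -4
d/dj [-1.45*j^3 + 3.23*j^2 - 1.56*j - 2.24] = -4.35*j^2 + 6.46*j - 1.56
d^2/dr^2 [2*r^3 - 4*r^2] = 12*r - 8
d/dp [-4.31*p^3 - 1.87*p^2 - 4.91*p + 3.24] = -12.93*p^2 - 3.74*p - 4.91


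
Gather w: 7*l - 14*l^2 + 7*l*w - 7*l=-14*l^2 + 7*l*w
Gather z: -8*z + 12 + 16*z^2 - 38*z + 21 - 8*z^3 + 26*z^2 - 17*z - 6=-8*z^3 + 42*z^2 - 63*z + 27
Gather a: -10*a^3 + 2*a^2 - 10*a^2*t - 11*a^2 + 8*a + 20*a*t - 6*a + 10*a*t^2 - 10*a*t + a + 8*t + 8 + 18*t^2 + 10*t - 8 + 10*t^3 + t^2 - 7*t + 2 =-10*a^3 + a^2*(-10*t - 9) + a*(10*t^2 + 10*t + 3) + 10*t^3 + 19*t^2 + 11*t + 2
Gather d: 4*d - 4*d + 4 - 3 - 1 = 0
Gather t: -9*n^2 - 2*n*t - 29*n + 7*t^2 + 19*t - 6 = -9*n^2 - 29*n + 7*t^2 + t*(19 - 2*n) - 6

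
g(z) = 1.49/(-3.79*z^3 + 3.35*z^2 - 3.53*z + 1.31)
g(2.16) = -0.05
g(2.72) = -0.02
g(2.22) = -0.05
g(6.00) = -0.00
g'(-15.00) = 0.00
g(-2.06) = 0.03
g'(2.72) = 0.03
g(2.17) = -0.05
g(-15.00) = 0.00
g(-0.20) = 0.68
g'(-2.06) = 0.03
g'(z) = 1.49*(11.37*z^2 - 6.7*z + 3.53)/(-3.79*z^3 + 3.35*z^2 - 3.53*z + 1.31)^2 = (16.9413*z^2 - 9.983*z + 5.2597)/(3.79*z^3 - 3.35*z^2 + 3.53*z - 1.31)^2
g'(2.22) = 0.07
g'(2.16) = 0.08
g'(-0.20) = 1.67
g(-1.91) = 0.03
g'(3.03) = 0.02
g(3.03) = -0.02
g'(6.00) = 0.00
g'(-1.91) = 0.04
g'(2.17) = 0.07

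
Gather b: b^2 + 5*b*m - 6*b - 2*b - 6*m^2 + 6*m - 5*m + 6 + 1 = b^2 + b*(5*m - 8) - 6*m^2 + m + 7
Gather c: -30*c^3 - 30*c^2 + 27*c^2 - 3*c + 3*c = -30*c^3 - 3*c^2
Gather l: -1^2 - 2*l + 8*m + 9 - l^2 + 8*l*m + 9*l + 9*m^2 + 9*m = -l^2 + l*(8*m + 7) + 9*m^2 + 17*m + 8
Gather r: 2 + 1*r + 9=r + 11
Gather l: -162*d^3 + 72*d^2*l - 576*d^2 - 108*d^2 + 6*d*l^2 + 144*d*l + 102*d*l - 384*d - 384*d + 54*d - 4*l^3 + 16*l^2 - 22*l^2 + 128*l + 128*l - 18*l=-162*d^3 - 684*d^2 - 714*d - 4*l^3 + l^2*(6*d - 6) + l*(72*d^2 + 246*d + 238)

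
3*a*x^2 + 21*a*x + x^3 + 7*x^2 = x*(3*a + x)*(x + 7)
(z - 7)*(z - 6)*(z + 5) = z^3 - 8*z^2 - 23*z + 210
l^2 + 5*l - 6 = (l - 1)*(l + 6)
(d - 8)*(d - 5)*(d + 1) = d^3 - 12*d^2 + 27*d + 40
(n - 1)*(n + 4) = n^2 + 3*n - 4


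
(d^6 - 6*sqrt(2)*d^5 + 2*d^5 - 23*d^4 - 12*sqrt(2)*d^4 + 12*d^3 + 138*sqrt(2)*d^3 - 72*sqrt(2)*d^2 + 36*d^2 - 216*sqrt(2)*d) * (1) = d^6 - 6*sqrt(2)*d^5 + 2*d^5 - 23*d^4 - 12*sqrt(2)*d^4 + 12*d^3 + 138*sqrt(2)*d^3 - 72*sqrt(2)*d^2 + 36*d^2 - 216*sqrt(2)*d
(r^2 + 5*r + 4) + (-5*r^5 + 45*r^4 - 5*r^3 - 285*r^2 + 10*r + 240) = -5*r^5 + 45*r^4 - 5*r^3 - 284*r^2 + 15*r + 244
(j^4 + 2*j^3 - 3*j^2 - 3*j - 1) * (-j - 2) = -j^5 - 4*j^4 - j^3 + 9*j^2 + 7*j + 2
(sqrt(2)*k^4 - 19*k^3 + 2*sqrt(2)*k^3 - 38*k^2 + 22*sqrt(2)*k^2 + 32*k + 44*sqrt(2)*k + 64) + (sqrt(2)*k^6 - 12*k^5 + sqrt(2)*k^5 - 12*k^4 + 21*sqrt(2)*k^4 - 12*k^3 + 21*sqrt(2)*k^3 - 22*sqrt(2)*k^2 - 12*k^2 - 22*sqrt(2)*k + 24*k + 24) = sqrt(2)*k^6 - 12*k^5 + sqrt(2)*k^5 - 12*k^4 + 22*sqrt(2)*k^4 - 31*k^3 + 23*sqrt(2)*k^3 - 50*k^2 + 22*sqrt(2)*k + 56*k + 88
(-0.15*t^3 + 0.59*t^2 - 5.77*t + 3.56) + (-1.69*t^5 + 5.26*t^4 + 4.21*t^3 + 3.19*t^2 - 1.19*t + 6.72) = -1.69*t^5 + 5.26*t^4 + 4.06*t^3 + 3.78*t^2 - 6.96*t + 10.28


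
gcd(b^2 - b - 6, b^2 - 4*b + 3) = b - 3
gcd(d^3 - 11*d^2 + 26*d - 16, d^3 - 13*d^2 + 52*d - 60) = d - 2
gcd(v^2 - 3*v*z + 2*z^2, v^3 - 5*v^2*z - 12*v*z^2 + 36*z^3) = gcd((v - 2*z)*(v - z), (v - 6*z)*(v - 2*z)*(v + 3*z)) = -v + 2*z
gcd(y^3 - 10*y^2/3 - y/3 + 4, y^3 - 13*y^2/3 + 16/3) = y^2 - y/3 - 4/3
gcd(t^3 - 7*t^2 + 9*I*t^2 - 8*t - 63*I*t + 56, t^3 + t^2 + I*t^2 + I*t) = t + I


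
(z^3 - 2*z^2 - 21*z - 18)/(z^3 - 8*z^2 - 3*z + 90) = (z + 1)/(z - 5)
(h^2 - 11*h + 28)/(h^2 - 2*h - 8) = (h - 7)/(h + 2)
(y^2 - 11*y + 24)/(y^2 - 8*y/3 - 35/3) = 3*(-y^2 + 11*y - 24)/(-3*y^2 + 8*y + 35)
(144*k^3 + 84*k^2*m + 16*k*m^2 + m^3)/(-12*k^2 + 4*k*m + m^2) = (-24*k^2 - 10*k*m - m^2)/(2*k - m)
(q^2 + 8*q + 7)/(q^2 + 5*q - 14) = (q + 1)/(q - 2)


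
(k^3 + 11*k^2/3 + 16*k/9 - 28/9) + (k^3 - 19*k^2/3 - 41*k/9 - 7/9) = 2*k^3 - 8*k^2/3 - 25*k/9 - 35/9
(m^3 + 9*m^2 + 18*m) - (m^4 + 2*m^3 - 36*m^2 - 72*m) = -m^4 - m^3 + 45*m^2 + 90*m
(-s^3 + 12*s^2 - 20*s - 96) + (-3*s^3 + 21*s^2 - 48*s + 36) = -4*s^3 + 33*s^2 - 68*s - 60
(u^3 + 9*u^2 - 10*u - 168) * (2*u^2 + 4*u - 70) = 2*u^5 + 22*u^4 - 54*u^3 - 1006*u^2 + 28*u + 11760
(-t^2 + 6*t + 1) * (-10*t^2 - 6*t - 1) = 10*t^4 - 54*t^3 - 45*t^2 - 12*t - 1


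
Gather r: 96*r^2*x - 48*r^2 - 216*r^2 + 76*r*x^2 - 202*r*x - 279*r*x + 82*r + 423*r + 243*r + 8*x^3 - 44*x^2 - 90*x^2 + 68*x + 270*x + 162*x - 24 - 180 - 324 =r^2*(96*x - 264) + r*(76*x^2 - 481*x + 748) + 8*x^3 - 134*x^2 + 500*x - 528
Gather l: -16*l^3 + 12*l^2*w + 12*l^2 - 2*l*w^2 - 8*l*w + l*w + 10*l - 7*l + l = -16*l^3 + l^2*(12*w + 12) + l*(-2*w^2 - 7*w + 4)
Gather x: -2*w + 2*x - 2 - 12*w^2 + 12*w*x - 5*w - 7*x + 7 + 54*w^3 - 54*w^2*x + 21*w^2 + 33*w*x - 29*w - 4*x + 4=54*w^3 + 9*w^2 - 36*w + x*(-54*w^2 + 45*w - 9) + 9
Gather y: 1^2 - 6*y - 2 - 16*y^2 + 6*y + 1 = -16*y^2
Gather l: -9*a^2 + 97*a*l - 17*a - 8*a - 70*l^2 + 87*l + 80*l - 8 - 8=-9*a^2 - 25*a - 70*l^2 + l*(97*a + 167) - 16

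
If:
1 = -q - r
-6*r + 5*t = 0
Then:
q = -5*t/6 - 1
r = 5*t/6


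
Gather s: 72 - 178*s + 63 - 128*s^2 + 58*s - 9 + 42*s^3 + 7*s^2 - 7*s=42*s^3 - 121*s^2 - 127*s + 126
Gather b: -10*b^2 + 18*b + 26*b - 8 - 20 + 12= -10*b^2 + 44*b - 16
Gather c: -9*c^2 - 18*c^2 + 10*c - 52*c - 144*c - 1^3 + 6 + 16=-27*c^2 - 186*c + 21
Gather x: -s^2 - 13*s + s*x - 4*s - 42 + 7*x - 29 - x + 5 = -s^2 - 17*s + x*(s + 6) - 66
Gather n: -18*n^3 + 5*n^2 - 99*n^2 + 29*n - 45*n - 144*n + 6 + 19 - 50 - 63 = -18*n^3 - 94*n^2 - 160*n - 88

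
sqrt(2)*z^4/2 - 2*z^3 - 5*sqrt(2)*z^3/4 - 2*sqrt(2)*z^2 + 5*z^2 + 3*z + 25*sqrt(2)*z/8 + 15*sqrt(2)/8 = (z - 3)*(z + 1/2)*(z - 5*sqrt(2)/2)*(sqrt(2)*z/2 + 1/2)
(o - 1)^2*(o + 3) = o^3 + o^2 - 5*o + 3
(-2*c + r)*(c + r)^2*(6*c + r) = -12*c^4 - 20*c^3*r - 3*c^2*r^2 + 6*c*r^3 + r^4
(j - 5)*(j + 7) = j^2 + 2*j - 35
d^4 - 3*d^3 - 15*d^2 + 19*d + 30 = (d - 5)*(d - 2)*(d + 1)*(d + 3)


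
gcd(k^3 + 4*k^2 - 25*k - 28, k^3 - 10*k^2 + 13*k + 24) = k + 1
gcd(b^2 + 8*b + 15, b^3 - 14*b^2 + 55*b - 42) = 1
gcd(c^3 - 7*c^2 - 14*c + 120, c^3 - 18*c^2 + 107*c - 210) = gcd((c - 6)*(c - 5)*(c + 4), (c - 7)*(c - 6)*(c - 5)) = c^2 - 11*c + 30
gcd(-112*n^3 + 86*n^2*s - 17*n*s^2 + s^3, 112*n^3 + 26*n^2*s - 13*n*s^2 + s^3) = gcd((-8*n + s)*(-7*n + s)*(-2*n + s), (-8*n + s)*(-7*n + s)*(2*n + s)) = 56*n^2 - 15*n*s + s^2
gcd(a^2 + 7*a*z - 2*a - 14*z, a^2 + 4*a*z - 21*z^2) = a + 7*z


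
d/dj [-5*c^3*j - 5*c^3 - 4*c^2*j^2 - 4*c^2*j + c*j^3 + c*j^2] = c*(-5*c^2 - 8*c*j - 4*c + 3*j^2 + 2*j)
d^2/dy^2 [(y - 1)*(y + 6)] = 2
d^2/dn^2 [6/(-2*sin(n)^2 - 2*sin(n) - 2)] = 3*(4*sin(n)^3 + 3*sin(n)^2 - 9*sin(n) - 7)*sin(n)/(sin(n)^2 + sin(n) + 1)^3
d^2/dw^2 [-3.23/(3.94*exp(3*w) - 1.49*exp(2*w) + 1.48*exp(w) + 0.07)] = (-3.23*(11.82*exp(2*w) - 2.98*exp(w) + 1.48)*(23.64*exp(2*w) - 5.96*exp(w) + 2.96)*exp(w) + (114.5358*exp(2*w) - 19.2508*exp(w) + 4.7804)*(3.94*exp(3*w) - 1.49*exp(2*w) + 1.48*exp(w) + 0.07))*exp(w)/(3.94*exp(3*w) - 1.49*exp(2*w) + 1.48*exp(w) + 0.07)^3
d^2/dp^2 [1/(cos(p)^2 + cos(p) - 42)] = (-4*sin(p)^4 + 171*sin(p)^2 - 153*cos(p)/4 - 3*cos(3*p)/4 - 81)/((cos(p) - 6)^3*(cos(p) + 7)^3)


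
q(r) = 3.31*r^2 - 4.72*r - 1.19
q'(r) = 6.62*r - 4.72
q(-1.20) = 9.24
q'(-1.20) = -12.66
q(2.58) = 8.67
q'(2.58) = 12.36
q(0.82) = -2.83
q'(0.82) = 0.71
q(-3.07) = 44.50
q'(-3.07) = -25.04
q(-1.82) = 18.36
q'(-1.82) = -16.77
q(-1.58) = 14.53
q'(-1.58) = -15.18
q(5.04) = 59.10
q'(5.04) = 28.64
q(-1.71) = 16.56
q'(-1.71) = -16.04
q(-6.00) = 146.29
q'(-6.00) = -44.44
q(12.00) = 418.81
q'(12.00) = 74.72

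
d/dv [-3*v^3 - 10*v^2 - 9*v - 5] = -9*v^2 - 20*v - 9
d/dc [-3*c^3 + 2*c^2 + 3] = c*(4 - 9*c)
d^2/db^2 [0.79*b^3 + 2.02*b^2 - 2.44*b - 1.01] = 4.74*b + 4.04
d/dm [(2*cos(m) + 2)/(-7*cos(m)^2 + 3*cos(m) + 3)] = -14*(cos(m) + 2)*sin(m)*cos(m)/(7*sin(m)^2 + 3*cos(m) - 4)^2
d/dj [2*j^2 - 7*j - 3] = 4*j - 7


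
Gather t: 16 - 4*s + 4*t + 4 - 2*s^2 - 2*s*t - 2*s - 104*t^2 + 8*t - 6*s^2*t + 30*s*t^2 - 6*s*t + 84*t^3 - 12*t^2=-2*s^2 - 6*s + 84*t^3 + t^2*(30*s - 116) + t*(-6*s^2 - 8*s + 12) + 20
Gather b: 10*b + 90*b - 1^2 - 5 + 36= 100*b + 30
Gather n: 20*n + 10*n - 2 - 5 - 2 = 30*n - 9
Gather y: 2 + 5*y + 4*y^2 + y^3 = y^3 + 4*y^2 + 5*y + 2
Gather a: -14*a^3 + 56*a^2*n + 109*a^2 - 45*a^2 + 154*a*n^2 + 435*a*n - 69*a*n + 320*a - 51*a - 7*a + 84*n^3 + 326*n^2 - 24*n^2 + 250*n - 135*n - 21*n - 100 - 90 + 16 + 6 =-14*a^3 + a^2*(56*n + 64) + a*(154*n^2 + 366*n + 262) + 84*n^3 + 302*n^2 + 94*n - 168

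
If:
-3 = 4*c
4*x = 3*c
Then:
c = -3/4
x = -9/16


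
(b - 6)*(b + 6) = b^2 - 36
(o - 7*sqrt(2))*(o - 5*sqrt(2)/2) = o^2 - 19*sqrt(2)*o/2 + 35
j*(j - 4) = j^2 - 4*j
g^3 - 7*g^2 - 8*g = g*(g - 8)*(g + 1)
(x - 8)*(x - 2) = x^2 - 10*x + 16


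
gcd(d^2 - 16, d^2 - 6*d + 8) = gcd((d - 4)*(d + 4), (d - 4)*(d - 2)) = d - 4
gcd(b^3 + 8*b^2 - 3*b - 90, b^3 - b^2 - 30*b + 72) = b^2 + 3*b - 18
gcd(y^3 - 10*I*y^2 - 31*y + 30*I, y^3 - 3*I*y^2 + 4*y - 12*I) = y^2 - 5*I*y - 6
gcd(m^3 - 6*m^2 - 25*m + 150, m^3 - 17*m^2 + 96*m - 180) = m^2 - 11*m + 30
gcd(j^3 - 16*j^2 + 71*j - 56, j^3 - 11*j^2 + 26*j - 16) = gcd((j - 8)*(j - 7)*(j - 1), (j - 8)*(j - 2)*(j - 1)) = j^2 - 9*j + 8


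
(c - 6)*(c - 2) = c^2 - 8*c + 12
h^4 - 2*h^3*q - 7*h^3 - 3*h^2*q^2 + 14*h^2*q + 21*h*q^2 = h*(h - 7)*(h - 3*q)*(h + q)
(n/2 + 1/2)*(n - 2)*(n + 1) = n^3/2 - 3*n/2 - 1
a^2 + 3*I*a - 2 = (a + I)*(a + 2*I)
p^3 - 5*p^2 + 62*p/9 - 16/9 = (p - 8/3)*(p - 2)*(p - 1/3)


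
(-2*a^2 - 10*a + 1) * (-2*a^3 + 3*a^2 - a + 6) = 4*a^5 + 14*a^4 - 30*a^3 + a^2 - 61*a + 6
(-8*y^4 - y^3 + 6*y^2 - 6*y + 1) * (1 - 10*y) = 80*y^5 + 2*y^4 - 61*y^3 + 66*y^2 - 16*y + 1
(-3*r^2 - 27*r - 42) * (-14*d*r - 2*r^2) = 42*d*r^3 + 378*d*r^2 + 588*d*r + 6*r^4 + 54*r^3 + 84*r^2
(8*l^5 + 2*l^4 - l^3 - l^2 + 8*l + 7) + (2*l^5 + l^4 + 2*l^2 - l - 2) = 10*l^5 + 3*l^4 - l^3 + l^2 + 7*l + 5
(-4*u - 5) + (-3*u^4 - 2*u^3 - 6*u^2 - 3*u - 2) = -3*u^4 - 2*u^3 - 6*u^2 - 7*u - 7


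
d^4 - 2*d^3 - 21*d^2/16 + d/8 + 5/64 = (d - 5/2)*(d - 1/4)*(d + 1/4)*(d + 1/2)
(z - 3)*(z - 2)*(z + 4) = z^3 - z^2 - 14*z + 24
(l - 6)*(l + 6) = l^2 - 36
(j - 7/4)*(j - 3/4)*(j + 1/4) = j^3 - 9*j^2/4 + 11*j/16 + 21/64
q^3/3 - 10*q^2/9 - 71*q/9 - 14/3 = (q/3 + 1)*(q - 7)*(q + 2/3)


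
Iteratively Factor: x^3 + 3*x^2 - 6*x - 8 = (x + 4)*(x^2 - x - 2) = (x + 1)*(x + 4)*(x - 2)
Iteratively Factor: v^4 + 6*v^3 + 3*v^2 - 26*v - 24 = (v + 4)*(v^3 + 2*v^2 - 5*v - 6) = (v - 2)*(v + 4)*(v^2 + 4*v + 3) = (v - 2)*(v + 1)*(v + 4)*(v + 3)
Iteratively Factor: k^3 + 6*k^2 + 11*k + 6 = (k + 1)*(k^2 + 5*k + 6) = (k + 1)*(k + 3)*(k + 2)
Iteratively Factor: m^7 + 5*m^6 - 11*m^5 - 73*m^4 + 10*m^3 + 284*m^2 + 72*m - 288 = (m - 2)*(m^6 + 7*m^5 + 3*m^4 - 67*m^3 - 124*m^2 + 36*m + 144) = (m - 2)*(m + 3)*(m^5 + 4*m^4 - 9*m^3 - 40*m^2 - 4*m + 48) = (m - 3)*(m - 2)*(m + 3)*(m^4 + 7*m^3 + 12*m^2 - 4*m - 16) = (m - 3)*(m - 2)*(m + 3)*(m + 4)*(m^3 + 3*m^2 - 4) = (m - 3)*(m - 2)*(m - 1)*(m + 3)*(m + 4)*(m^2 + 4*m + 4) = (m - 3)*(m - 2)*(m - 1)*(m + 2)*(m + 3)*(m + 4)*(m + 2)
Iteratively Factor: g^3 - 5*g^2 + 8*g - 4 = (g - 2)*(g^2 - 3*g + 2) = (g - 2)*(g - 1)*(g - 2)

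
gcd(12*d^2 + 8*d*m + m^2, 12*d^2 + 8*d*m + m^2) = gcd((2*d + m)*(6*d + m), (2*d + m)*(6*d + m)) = 12*d^2 + 8*d*m + m^2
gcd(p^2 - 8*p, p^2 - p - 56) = p - 8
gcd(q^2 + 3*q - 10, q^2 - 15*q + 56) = 1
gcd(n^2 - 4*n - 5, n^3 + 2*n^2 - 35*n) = n - 5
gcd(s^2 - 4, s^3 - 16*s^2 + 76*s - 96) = s - 2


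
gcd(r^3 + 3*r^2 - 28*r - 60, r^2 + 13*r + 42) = r + 6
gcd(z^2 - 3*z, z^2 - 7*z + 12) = z - 3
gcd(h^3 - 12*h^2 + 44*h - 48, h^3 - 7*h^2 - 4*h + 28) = h - 2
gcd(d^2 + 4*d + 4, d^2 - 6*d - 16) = d + 2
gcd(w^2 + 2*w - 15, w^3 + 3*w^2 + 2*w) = 1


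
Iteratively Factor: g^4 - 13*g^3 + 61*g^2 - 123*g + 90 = (g - 2)*(g^3 - 11*g^2 + 39*g - 45) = (g - 3)*(g - 2)*(g^2 - 8*g + 15) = (g - 3)^2*(g - 2)*(g - 5)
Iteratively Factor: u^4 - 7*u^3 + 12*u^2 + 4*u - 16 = (u - 2)*(u^3 - 5*u^2 + 2*u + 8) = (u - 4)*(u - 2)*(u^2 - u - 2) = (u - 4)*(u - 2)*(u + 1)*(u - 2)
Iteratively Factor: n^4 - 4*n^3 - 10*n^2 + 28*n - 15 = (n - 1)*(n^3 - 3*n^2 - 13*n + 15) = (n - 1)*(n + 3)*(n^2 - 6*n + 5) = (n - 1)^2*(n + 3)*(n - 5)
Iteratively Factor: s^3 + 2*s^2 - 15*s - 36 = (s + 3)*(s^2 - s - 12) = (s + 3)^2*(s - 4)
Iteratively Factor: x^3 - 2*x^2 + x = (x - 1)*(x^2 - x) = (x - 1)^2*(x)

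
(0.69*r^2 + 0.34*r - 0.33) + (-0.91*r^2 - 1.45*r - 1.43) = -0.22*r^2 - 1.11*r - 1.76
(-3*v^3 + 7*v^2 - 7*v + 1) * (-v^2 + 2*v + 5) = 3*v^5 - 13*v^4 + 6*v^3 + 20*v^2 - 33*v + 5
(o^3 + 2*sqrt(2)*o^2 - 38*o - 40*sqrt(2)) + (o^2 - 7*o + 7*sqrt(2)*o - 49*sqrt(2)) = o^3 + o^2 + 2*sqrt(2)*o^2 - 45*o + 7*sqrt(2)*o - 89*sqrt(2)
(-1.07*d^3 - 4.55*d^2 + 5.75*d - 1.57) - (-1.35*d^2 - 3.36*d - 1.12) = -1.07*d^3 - 3.2*d^2 + 9.11*d - 0.45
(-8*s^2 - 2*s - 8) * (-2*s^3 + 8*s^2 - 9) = 16*s^5 - 60*s^4 + 8*s^2 + 18*s + 72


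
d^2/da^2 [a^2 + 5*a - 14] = 2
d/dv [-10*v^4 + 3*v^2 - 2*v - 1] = -40*v^3 + 6*v - 2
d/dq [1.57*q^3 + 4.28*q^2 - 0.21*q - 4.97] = 4.71*q^2 + 8.56*q - 0.21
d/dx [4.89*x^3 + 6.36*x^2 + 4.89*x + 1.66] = 14.67*x^2 + 12.72*x + 4.89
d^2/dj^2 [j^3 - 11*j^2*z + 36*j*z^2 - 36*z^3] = 6*j - 22*z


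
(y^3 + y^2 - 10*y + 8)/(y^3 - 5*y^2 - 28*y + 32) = (y - 2)/(y - 8)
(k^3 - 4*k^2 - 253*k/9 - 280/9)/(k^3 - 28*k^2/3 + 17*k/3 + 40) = (k + 7/3)/(k - 3)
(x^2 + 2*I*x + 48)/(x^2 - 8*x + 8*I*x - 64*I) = (x - 6*I)/(x - 8)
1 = 1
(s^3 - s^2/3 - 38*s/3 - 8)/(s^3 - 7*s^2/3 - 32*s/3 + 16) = (3*s + 2)/(3*s - 4)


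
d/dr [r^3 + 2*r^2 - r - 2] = 3*r^2 + 4*r - 1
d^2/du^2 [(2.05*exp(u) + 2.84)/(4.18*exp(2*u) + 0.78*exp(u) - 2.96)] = (35.8184199999999*exp(4*u) + 191.802644*exp(3*u) + 179.964048*exp(2*u) + 147.015904*exp(u) + 24.518272)*exp(u)/(73.034632*exp(6*u) + 40.885416*exp(5*u) - 147.525576*exp(4*u) - 57.430152*exp(3*u) + 104.467872*exp(2*u) + 20.502144*exp(u) - 25.934336)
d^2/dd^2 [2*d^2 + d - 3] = 4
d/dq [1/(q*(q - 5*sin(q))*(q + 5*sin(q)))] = (-3*q^2 + 25*q*sin(2*q) + 25*sin(q)^2)/(q^2*(q - 5*sin(q))^2*(q + 5*sin(q))^2)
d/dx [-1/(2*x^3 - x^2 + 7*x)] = (6*x^2 - 2*x + 7)/(x^2*(2*x^2 - x + 7)^2)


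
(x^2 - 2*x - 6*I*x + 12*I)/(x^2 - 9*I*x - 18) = (x - 2)/(x - 3*I)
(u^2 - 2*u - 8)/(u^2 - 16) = (u + 2)/(u + 4)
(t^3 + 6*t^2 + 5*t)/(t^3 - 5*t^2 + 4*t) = (t^2 + 6*t + 5)/(t^2 - 5*t + 4)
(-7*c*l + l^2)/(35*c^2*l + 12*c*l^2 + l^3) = (-7*c + l)/(35*c^2 + 12*c*l + l^2)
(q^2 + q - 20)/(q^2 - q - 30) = (q - 4)/(q - 6)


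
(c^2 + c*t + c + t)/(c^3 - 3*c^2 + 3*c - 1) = (c^2 + c*t + c + t)/(c^3 - 3*c^2 + 3*c - 1)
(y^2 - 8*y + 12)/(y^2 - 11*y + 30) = (y - 2)/(y - 5)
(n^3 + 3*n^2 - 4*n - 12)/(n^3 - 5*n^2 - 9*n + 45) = (n^2 - 4)/(n^2 - 8*n + 15)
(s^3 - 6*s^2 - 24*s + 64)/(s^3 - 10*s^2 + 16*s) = (s + 4)/s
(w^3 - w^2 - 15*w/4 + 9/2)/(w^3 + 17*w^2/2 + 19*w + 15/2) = (4*w^3 - 4*w^2 - 15*w + 18)/(2*(2*w^3 + 17*w^2 + 38*w + 15))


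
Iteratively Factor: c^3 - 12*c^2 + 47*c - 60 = (c - 3)*(c^2 - 9*c + 20) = (c - 4)*(c - 3)*(c - 5)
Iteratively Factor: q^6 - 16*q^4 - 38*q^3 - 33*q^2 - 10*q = (q + 1)*(q^5 - q^4 - 15*q^3 - 23*q^2 - 10*q) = q*(q + 1)*(q^4 - q^3 - 15*q^2 - 23*q - 10) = q*(q - 5)*(q + 1)*(q^3 + 4*q^2 + 5*q + 2) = q*(q - 5)*(q + 1)*(q + 2)*(q^2 + 2*q + 1) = q*(q - 5)*(q + 1)^2*(q + 2)*(q + 1)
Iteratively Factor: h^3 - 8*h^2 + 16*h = (h - 4)*(h^2 - 4*h) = (h - 4)^2*(h)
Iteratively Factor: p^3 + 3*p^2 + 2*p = (p + 1)*(p^2 + 2*p) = p*(p + 1)*(p + 2)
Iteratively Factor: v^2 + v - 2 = (v + 2)*(v - 1)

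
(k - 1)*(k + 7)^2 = k^3 + 13*k^2 + 35*k - 49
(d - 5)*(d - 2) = d^2 - 7*d + 10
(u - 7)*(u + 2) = u^2 - 5*u - 14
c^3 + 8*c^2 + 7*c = c*(c + 1)*(c + 7)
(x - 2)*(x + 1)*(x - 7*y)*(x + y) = x^4 - 6*x^3*y - x^3 - 7*x^2*y^2 + 6*x^2*y - 2*x^2 + 7*x*y^2 + 12*x*y + 14*y^2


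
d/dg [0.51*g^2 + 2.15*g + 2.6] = 1.02*g + 2.15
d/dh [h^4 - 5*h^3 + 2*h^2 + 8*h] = 4*h^3 - 15*h^2 + 4*h + 8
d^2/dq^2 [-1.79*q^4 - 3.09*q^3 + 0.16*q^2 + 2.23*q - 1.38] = -21.48*q^2 - 18.54*q + 0.32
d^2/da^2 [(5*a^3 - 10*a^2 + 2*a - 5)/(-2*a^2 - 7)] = 2*(62*a^3 - 360*a^2 - 651*a + 420)/(8*a^6 + 84*a^4 + 294*a^2 + 343)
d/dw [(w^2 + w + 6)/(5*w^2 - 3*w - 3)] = (-8*w^2 - 66*w + 15)/(25*w^4 - 30*w^3 - 21*w^2 + 18*w + 9)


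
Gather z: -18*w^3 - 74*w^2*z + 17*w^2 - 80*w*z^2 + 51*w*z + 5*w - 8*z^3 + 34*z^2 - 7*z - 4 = -18*w^3 + 17*w^2 + 5*w - 8*z^3 + z^2*(34 - 80*w) + z*(-74*w^2 + 51*w - 7) - 4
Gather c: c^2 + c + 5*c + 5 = c^2 + 6*c + 5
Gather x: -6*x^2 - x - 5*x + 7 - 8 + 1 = -6*x^2 - 6*x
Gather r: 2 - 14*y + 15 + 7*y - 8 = 9 - 7*y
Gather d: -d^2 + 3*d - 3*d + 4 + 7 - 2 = 9 - d^2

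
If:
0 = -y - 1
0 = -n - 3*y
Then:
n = 3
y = -1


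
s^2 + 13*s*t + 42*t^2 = (s + 6*t)*(s + 7*t)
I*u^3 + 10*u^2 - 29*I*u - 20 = (u - 5*I)*(u - 4*I)*(I*u + 1)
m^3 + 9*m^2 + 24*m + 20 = (m + 2)^2*(m + 5)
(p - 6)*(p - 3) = p^2 - 9*p + 18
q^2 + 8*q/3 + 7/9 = (q + 1/3)*(q + 7/3)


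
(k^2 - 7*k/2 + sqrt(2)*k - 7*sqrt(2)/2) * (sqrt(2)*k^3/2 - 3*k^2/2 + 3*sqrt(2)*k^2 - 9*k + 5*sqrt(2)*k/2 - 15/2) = sqrt(2)*k^5/2 - k^4/2 + 5*sqrt(2)*k^4/4 - 19*sqrt(2)*k^3/2 - 5*k^3/4 - 25*sqrt(2)*k^2/2 + 8*k^2 + 35*k/4 + 24*sqrt(2)*k + 105*sqrt(2)/4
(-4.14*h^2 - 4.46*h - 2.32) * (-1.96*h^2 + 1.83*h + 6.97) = 8.1144*h^4 + 1.1654*h^3 - 32.4704*h^2 - 35.3318*h - 16.1704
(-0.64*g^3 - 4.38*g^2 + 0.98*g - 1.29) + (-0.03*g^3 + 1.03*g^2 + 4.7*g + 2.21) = -0.67*g^3 - 3.35*g^2 + 5.68*g + 0.92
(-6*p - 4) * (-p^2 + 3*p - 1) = 6*p^3 - 14*p^2 - 6*p + 4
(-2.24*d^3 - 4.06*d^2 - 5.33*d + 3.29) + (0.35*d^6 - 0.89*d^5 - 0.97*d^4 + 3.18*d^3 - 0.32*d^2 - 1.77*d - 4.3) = 0.35*d^6 - 0.89*d^5 - 0.97*d^4 + 0.94*d^3 - 4.38*d^2 - 7.1*d - 1.01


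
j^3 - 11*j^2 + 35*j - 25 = (j - 5)^2*(j - 1)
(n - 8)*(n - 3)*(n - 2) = n^3 - 13*n^2 + 46*n - 48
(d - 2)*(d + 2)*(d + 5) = d^3 + 5*d^2 - 4*d - 20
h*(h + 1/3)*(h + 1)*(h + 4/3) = h^4 + 8*h^3/3 + 19*h^2/9 + 4*h/9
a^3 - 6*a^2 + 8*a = a*(a - 4)*(a - 2)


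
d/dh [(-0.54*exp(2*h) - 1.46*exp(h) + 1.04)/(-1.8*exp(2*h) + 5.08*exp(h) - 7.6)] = (-5.3712*exp(2*h) + 11.952*exp(h) + 5.8128)*exp(h)/(3.24*exp(4*h) - 18.288*exp(3*h) + 53.1664*exp(2*h) - 77.216*exp(h) + 57.76)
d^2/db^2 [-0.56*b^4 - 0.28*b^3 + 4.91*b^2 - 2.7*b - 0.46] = -6.72*b^2 - 1.68*b + 9.82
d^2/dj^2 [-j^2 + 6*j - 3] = -2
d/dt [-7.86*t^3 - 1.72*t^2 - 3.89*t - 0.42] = -23.58*t^2 - 3.44*t - 3.89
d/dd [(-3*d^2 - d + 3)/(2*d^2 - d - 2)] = 5*(d^2 + 1)/(4*d^4 - 4*d^3 - 7*d^2 + 4*d + 4)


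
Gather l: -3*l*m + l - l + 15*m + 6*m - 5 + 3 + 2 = -3*l*m + 21*m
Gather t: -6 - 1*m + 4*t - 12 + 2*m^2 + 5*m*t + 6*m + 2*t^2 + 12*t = 2*m^2 + 5*m + 2*t^2 + t*(5*m + 16) - 18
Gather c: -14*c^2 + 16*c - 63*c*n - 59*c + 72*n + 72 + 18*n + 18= -14*c^2 + c*(-63*n - 43) + 90*n + 90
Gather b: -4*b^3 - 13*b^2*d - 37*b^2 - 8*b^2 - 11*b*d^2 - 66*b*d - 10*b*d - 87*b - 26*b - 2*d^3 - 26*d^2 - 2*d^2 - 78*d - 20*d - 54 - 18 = -4*b^3 + b^2*(-13*d - 45) + b*(-11*d^2 - 76*d - 113) - 2*d^3 - 28*d^2 - 98*d - 72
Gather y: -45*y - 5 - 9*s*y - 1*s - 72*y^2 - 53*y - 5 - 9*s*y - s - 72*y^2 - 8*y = -2*s - 144*y^2 + y*(-18*s - 106) - 10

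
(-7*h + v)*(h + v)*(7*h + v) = -49*h^3 - 49*h^2*v + h*v^2 + v^3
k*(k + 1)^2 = k^3 + 2*k^2 + k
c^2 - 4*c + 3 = (c - 3)*(c - 1)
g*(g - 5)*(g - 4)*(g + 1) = g^4 - 8*g^3 + 11*g^2 + 20*g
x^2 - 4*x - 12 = (x - 6)*(x + 2)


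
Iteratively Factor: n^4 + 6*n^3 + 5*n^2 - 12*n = (n + 3)*(n^3 + 3*n^2 - 4*n) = n*(n + 3)*(n^2 + 3*n - 4) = n*(n - 1)*(n + 3)*(n + 4)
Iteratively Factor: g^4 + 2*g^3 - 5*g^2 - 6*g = (g - 2)*(g^3 + 4*g^2 + 3*g) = g*(g - 2)*(g^2 + 4*g + 3) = g*(g - 2)*(g + 1)*(g + 3)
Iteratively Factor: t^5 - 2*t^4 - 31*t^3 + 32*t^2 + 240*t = (t + 4)*(t^4 - 6*t^3 - 7*t^2 + 60*t) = (t - 4)*(t + 4)*(t^3 - 2*t^2 - 15*t) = (t - 5)*(t - 4)*(t + 4)*(t^2 + 3*t) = t*(t - 5)*(t - 4)*(t + 4)*(t + 3)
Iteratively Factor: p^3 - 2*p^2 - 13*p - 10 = (p - 5)*(p^2 + 3*p + 2) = (p - 5)*(p + 2)*(p + 1)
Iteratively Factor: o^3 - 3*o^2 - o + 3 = (o - 3)*(o^2 - 1) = (o - 3)*(o - 1)*(o + 1)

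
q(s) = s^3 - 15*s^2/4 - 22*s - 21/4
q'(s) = 3*s^2 - 15*s/2 - 22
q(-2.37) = 12.51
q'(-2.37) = 12.63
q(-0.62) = 6.71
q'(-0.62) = -16.20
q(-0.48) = 4.34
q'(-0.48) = -17.71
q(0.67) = -21.37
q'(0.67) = -25.68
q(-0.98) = 11.77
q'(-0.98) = -11.77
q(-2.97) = 0.81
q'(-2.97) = 26.74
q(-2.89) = 2.87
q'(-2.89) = 24.73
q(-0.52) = 5.04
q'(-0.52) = -17.29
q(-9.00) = -840.00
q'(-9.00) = 288.50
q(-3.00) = 0.00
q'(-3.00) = 27.50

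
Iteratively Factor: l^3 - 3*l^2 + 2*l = (l)*(l^2 - 3*l + 2) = l*(l - 2)*(l - 1)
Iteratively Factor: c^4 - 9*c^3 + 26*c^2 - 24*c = (c - 2)*(c^3 - 7*c^2 + 12*c) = (c - 3)*(c - 2)*(c^2 - 4*c) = (c - 4)*(c - 3)*(c - 2)*(c)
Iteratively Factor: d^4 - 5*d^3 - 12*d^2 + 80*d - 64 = (d - 1)*(d^3 - 4*d^2 - 16*d + 64) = (d - 4)*(d - 1)*(d^2 - 16) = (d - 4)^2*(d - 1)*(d + 4)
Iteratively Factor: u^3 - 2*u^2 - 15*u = (u - 5)*(u^2 + 3*u) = u*(u - 5)*(u + 3)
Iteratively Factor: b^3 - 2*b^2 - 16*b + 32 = (b - 4)*(b^2 + 2*b - 8) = (b - 4)*(b - 2)*(b + 4)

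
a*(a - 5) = a^2 - 5*a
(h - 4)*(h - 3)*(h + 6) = h^3 - h^2 - 30*h + 72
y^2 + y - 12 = (y - 3)*(y + 4)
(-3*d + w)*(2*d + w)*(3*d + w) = -18*d^3 - 9*d^2*w + 2*d*w^2 + w^3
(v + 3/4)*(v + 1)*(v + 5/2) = v^3 + 17*v^2/4 + 41*v/8 + 15/8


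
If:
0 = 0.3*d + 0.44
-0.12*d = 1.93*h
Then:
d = -1.47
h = 0.09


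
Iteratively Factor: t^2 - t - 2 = (t + 1)*(t - 2)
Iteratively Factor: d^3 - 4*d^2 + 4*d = (d - 2)*(d^2 - 2*d) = (d - 2)^2*(d)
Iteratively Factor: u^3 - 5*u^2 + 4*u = (u)*(u^2 - 5*u + 4) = u*(u - 1)*(u - 4)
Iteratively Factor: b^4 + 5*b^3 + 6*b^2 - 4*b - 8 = (b + 2)*(b^3 + 3*b^2 - 4) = (b - 1)*(b + 2)*(b^2 + 4*b + 4) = (b - 1)*(b + 2)^2*(b + 2)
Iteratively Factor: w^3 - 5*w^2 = (w)*(w^2 - 5*w) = w^2*(w - 5)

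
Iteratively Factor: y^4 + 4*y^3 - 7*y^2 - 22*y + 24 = (y - 1)*(y^3 + 5*y^2 - 2*y - 24) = (y - 1)*(y + 4)*(y^2 + y - 6) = (y - 2)*(y - 1)*(y + 4)*(y + 3)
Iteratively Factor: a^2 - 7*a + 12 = (a - 3)*(a - 4)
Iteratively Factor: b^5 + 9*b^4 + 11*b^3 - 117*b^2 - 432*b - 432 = (b + 3)*(b^4 + 6*b^3 - 7*b^2 - 96*b - 144) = (b + 3)*(b + 4)*(b^3 + 2*b^2 - 15*b - 36) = (b + 3)^2*(b + 4)*(b^2 - b - 12) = (b - 4)*(b + 3)^2*(b + 4)*(b + 3)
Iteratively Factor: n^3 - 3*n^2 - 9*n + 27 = (n + 3)*(n^2 - 6*n + 9) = (n - 3)*(n + 3)*(n - 3)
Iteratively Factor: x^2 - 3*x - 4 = (x + 1)*(x - 4)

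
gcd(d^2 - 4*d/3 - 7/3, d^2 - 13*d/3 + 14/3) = d - 7/3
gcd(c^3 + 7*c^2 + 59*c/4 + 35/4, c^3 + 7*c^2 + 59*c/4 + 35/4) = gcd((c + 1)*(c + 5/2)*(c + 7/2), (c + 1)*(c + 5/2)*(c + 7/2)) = c^3 + 7*c^2 + 59*c/4 + 35/4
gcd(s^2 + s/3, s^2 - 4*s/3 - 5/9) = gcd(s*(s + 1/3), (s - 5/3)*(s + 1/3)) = s + 1/3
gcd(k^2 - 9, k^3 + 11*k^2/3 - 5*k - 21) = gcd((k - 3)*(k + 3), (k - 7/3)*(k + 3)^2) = k + 3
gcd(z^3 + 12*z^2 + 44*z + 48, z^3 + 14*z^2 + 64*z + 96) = z^2 + 10*z + 24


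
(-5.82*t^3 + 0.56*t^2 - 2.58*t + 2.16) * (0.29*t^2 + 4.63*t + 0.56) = -1.6878*t^5 - 26.7842*t^4 - 1.4146*t^3 - 11.0054*t^2 + 8.556*t + 1.2096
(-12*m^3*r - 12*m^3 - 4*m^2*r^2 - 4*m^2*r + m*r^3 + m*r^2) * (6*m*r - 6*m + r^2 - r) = -72*m^4*r^2 + 72*m^4 - 36*m^3*r^3 + 36*m^3*r + 2*m^2*r^4 - 2*m^2*r^2 + m*r^5 - m*r^3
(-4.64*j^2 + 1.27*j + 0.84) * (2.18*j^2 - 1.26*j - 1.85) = -10.1152*j^4 + 8.615*j^3 + 8.815*j^2 - 3.4079*j - 1.554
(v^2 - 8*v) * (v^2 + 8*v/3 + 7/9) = v^4 - 16*v^3/3 - 185*v^2/9 - 56*v/9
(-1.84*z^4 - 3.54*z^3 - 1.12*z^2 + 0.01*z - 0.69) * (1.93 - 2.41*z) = 4.4344*z^5 + 4.9802*z^4 - 4.133*z^3 - 2.1857*z^2 + 1.6822*z - 1.3317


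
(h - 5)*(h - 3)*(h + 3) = h^3 - 5*h^2 - 9*h + 45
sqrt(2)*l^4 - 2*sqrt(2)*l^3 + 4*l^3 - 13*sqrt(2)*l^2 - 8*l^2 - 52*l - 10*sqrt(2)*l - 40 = (l - 5)*(l + 2)*(l + 2*sqrt(2))*(sqrt(2)*l + sqrt(2))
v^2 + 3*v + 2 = (v + 1)*(v + 2)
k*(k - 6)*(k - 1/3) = k^3 - 19*k^2/3 + 2*k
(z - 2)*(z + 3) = z^2 + z - 6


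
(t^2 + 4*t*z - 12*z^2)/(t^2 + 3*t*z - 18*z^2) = (-t + 2*z)/(-t + 3*z)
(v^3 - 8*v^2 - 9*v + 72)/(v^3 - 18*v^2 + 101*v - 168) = (v + 3)/(v - 7)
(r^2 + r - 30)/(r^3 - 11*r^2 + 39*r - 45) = (r + 6)/(r^2 - 6*r + 9)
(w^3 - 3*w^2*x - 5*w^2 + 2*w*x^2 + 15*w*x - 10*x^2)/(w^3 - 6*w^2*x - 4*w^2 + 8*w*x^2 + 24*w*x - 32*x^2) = (-w^2 + w*x + 5*w - 5*x)/(-w^2 + 4*w*x + 4*w - 16*x)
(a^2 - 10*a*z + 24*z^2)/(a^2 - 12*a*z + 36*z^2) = (-a + 4*z)/(-a + 6*z)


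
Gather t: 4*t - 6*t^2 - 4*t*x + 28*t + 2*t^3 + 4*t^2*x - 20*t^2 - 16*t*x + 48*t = 2*t^3 + t^2*(4*x - 26) + t*(80 - 20*x)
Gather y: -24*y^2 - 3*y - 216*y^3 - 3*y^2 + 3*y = -216*y^3 - 27*y^2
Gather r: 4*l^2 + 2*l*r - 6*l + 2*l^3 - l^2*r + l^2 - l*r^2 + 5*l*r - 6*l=2*l^3 + 5*l^2 - l*r^2 - 12*l + r*(-l^2 + 7*l)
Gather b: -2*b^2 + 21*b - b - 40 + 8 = -2*b^2 + 20*b - 32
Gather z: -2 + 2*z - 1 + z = 3*z - 3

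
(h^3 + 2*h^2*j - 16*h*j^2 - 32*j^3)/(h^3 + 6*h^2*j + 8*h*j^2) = (h - 4*j)/h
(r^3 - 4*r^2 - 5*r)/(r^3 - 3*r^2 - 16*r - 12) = r*(r - 5)/(r^2 - 4*r - 12)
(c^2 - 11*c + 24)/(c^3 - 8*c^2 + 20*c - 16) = (c^2 - 11*c + 24)/(c^3 - 8*c^2 + 20*c - 16)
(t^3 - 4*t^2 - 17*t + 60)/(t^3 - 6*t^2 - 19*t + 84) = (t - 5)/(t - 7)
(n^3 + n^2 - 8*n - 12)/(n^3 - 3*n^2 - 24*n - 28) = (n - 3)/(n - 7)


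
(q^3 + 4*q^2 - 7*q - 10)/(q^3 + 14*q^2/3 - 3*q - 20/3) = 3*(q - 2)/(3*q - 4)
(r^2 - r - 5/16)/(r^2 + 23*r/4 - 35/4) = (r + 1/4)/(r + 7)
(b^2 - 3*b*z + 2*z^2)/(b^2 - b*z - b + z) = (b - 2*z)/(b - 1)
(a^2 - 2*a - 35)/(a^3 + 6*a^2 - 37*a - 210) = (a - 7)/(a^2 + a - 42)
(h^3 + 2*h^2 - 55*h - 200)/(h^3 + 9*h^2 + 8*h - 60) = (h^2 - 3*h - 40)/(h^2 + 4*h - 12)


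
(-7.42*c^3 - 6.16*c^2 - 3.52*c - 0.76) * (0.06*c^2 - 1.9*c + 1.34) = -0.4452*c^5 + 13.7284*c^4 + 1.55*c^3 - 1.612*c^2 - 3.2728*c - 1.0184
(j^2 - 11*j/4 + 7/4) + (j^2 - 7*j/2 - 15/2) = 2*j^2 - 25*j/4 - 23/4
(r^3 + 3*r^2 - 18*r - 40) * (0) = 0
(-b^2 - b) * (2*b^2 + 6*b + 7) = -2*b^4 - 8*b^3 - 13*b^2 - 7*b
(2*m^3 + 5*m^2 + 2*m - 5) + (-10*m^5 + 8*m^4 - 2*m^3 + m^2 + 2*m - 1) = -10*m^5 + 8*m^4 + 6*m^2 + 4*m - 6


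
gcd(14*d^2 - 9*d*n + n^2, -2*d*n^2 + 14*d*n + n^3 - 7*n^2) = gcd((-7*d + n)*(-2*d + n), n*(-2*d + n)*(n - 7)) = 2*d - n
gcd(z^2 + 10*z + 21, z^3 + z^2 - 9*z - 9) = z + 3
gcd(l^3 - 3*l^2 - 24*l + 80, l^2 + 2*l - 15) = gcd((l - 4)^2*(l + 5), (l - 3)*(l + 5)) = l + 5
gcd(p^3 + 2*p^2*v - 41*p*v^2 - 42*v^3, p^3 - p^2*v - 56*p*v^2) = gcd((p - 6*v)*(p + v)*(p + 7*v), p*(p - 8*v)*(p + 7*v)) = p + 7*v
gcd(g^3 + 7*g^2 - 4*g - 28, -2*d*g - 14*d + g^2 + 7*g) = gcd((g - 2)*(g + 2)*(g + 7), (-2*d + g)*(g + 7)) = g + 7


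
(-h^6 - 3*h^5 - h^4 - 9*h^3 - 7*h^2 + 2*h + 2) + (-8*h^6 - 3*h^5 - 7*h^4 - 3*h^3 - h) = -9*h^6 - 6*h^5 - 8*h^4 - 12*h^3 - 7*h^2 + h + 2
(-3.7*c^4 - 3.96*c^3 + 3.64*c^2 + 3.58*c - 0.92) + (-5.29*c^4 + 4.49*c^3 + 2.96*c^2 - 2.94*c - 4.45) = -8.99*c^4 + 0.53*c^3 + 6.6*c^2 + 0.64*c - 5.37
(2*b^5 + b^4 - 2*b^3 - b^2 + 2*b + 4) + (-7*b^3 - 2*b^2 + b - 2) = 2*b^5 + b^4 - 9*b^3 - 3*b^2 + 3*b + 2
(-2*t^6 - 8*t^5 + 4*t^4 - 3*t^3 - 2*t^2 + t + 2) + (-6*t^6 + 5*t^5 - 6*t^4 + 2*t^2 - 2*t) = -8*t^6 - 3*t^5 - 2*t^4 - 3*t^3 - t + 2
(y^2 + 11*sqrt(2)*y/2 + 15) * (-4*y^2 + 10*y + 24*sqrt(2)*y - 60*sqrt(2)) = -4*y^4 + 2*sqrt(2)*y^3 + 10*y^3 - 5*sqrt(2)*y^2 + 204*y^2 - 510*y + 360*sqrt(2)*y - 900*sqrt(2)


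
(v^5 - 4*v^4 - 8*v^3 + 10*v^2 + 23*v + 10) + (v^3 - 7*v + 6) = v^5 - 4*v^4 - 7*v^3 + 10*v^2 + 16*v + 16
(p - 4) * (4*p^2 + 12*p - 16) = 4*p^3 - 4*p^2 - 64*p + 64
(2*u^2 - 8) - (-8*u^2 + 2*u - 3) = 10*u^2 - 2*u - 5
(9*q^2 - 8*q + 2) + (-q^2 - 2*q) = 8*q^2 - 10*q + 2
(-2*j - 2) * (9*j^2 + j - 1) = -18*j^3 - 20*j^2 + 2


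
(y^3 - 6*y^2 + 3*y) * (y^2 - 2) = y^5 - 6*y^4 + y^3 + 12*y^2 - 6*y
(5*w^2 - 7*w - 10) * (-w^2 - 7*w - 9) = -5*w^4 - 28*w^3 + 14*w^2 + 133*w + 90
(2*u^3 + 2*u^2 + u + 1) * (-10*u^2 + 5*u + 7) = -20*u^5 - 10*u^4 + 14*u^3 + 9*u^2 + 12*u + 7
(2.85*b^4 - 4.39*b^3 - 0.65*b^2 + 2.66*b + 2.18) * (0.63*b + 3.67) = 1.7955*b^5 + 7.6938*b^4 - 16.5208*b^3 - 0.7097*b^2 + 11.1356*b + 8.0006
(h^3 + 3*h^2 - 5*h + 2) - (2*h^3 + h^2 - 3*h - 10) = -h^3 + 2*h^2 - 2*h + 12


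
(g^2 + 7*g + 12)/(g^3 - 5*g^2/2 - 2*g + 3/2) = 2*(g^2 + 7*g + 12)/(2*g^3 - 5*g^2 - 4*g + 3)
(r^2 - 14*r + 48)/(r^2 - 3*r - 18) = (r - 8)/(r + 3)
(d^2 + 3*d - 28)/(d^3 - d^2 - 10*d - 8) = (d + 7)/(d^2 + 3*d + 2)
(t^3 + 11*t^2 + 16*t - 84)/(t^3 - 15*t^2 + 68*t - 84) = (t^2 + 13*t + 42)/(t^2 - 13*t + 42)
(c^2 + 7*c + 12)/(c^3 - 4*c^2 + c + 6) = (c^2 + 7*c + 12)/(c^3 - 4*c^2 + c + 6)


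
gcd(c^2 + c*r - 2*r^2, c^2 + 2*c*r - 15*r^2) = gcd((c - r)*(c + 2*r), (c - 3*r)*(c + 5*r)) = 1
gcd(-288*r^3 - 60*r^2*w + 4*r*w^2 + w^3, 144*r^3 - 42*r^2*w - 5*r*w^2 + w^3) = 48*r^2 + 2*r*w - w^2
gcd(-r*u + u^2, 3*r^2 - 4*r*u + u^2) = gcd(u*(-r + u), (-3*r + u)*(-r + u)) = r - u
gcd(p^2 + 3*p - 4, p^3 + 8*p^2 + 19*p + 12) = p + 4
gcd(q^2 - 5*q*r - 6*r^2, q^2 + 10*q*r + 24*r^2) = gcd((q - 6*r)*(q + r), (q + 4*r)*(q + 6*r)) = 1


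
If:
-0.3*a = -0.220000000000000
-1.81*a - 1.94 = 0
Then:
No Solution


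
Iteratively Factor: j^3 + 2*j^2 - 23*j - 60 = (j + 3)*(j^2 - j - 20) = (j + 3)*(j + 4)*(j - 5)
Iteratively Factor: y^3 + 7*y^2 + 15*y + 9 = (y + 3)*(y^2 + 4*y + 3) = (y + 3)^2*(y + 1)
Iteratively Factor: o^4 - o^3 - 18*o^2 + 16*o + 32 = (o + 4)*(o^3 - 5*o^2 + 2*o + 8) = (o - 2)*(o + 4)*(o^2 - 3*o - 4) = (o - 2)*(o + 1)*(o + 4)*(o - 4)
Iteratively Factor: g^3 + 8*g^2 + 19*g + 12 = (g + 1)*(g^2 + 7*g + 12) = (g + 1)*(g + 3)*(g + 4)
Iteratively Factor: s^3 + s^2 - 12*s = (s + 4)*(s^2 - 3*s) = s*(s + 4)*(s - 3)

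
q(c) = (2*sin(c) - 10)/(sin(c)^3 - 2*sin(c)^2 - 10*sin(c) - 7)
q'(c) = (2*sin(c) - 10)*(-3*sin(c)^2*cos(c) + 4*sin(c)*cos(c) + 10*cos(c))/(sin(c)^3 - 2*sin(c)^2 - 10*sin(c) - 7)^2 + 2*cos(c)/(sin(c)^3 - 2*sin(c)^2 - 10*sin(c) - 7) = 2*(-2*sin(c)^3 + 17*sin(c)^2 - 20*sin(c) - 57)*cos(c)/((sin(c) + 1)^2*(sin(c)^2 - 3*sin(c) - 7)^2)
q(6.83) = 0.71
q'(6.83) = -0.68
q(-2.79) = 2.79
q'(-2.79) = 6.13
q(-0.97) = 17.30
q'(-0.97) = -69.36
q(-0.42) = 3.26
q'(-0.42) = -7.59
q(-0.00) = 1.43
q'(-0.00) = -2.33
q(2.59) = 0.71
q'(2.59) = 0.67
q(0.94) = 0.53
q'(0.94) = -0.30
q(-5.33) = 0.53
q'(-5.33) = -0.29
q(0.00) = 1.43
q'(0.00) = -2.33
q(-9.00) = 3.29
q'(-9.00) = 7.71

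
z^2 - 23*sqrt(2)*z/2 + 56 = (z - 8*sqrt(2))*(z - 7*sqrt(2)/2)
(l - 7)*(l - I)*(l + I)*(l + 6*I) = l^4 - 7*l^3 + 6*I*l^3 + l^2 - 42*I*l^2 - 7*l + 6*I*l - 42*I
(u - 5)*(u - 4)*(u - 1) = u^3 - 10*u^2 + 29*u - 20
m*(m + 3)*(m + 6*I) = m^3 + 3*m^2 + 6*I*m^2 + 18*I*m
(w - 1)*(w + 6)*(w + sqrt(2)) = w^3 + sqrt(2)*w^2 + 5*w^2 - 6*w + 5*sqrt(2)*w - 6*sqrt(2)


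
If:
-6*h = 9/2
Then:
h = -3/4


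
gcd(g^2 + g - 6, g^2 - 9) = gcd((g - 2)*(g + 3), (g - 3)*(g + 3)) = g + 3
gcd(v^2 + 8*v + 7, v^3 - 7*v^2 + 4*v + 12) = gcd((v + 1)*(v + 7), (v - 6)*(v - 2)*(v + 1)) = v + 1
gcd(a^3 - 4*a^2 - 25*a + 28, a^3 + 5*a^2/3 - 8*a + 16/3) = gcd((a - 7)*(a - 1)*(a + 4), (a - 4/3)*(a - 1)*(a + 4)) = a^2 + 3*a - 4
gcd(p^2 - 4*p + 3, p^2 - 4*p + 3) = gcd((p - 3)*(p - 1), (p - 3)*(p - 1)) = p^2 - 4*p + 3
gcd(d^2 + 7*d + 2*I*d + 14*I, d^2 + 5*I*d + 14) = 1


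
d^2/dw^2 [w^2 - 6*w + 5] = 2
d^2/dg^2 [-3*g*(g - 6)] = -6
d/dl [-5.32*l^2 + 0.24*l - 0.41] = 0.24 - 10.64*l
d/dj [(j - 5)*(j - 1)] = 2*j - 6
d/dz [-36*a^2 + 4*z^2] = 8*z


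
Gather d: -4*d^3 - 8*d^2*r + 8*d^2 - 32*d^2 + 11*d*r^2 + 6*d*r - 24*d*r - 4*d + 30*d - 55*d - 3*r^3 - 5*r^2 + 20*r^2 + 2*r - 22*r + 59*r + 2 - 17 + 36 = -4*d^3 + d^2*(-8*r - 24) + d*(11*r^2 - 18*r - 29) - 3*r^3 + 15*r^2 + 39*r + 21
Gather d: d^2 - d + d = d^2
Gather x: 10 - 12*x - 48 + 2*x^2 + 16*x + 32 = 2*x^2 + 4*x - 6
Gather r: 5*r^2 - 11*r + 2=5*r^2 - 11*r + 2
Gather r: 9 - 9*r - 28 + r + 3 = -8*r - 16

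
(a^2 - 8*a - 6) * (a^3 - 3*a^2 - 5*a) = a^5 - 11*a^4 + 13*a^3 + 58*a^2 + 30*a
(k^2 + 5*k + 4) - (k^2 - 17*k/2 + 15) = 27*k/2 - 11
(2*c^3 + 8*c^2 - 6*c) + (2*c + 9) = 2*c^3 + 8*c^2 - 4*c + 9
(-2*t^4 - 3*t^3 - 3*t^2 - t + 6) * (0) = 0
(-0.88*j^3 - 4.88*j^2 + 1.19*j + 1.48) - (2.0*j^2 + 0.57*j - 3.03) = -0.88*j^3 - 6.88*j^2 + 0.62*j + 4.51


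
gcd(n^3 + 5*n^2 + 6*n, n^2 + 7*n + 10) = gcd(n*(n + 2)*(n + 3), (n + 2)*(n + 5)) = n + 2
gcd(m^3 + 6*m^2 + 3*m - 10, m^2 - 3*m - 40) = m + 5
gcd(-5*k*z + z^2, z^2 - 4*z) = z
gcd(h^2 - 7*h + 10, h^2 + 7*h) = 1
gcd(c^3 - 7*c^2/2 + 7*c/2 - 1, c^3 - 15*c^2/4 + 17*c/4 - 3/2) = c^2 - 3*c + 2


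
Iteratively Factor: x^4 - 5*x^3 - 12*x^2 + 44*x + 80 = (x + 2)*(x^3 - 7*x^2 + 2*x + 40) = (x - 4)*(x + 2)*(x^2 - 3*x - 10) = (x - 4)*(x + 2)^2*(x - 5)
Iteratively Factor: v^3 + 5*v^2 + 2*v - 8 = (v - 1)*(v^2 + 6*v + 8) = (v - 1)*(v + 2)*(v + 4)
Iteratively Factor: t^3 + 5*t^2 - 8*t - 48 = (t + 4)*(t^2 + t - 12) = (t - 3)*(t + 4)*(t + 4)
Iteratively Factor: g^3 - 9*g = (g)*(g^2 - 9) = g*(g - 3)*(g + 3)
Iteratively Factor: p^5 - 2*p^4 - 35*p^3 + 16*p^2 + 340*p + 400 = (p + 2)*(p^4 - 4*p^3 - 27*p^2 + 70*p + 200) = (p + 2)^2*(p^3 - 6*p^2 - 15*p + 100) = (p - 5)*(p + 2)^2*(p^2 - p - 20) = (p - 5)*(p + 2)^2*(p + 4)*(p - 5)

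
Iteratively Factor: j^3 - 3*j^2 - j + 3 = (j - 3)*(j^2 - 1) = (j - 3)*(j - 1)*(j + 1)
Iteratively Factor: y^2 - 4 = (y - 2)*(y + 2)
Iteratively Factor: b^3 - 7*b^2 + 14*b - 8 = (b - 4)*(b^2 - 3*b + 2) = (b - 4)*(b - 2)*(b - 1)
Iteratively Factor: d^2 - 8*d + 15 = (d - 5)*(d - 3)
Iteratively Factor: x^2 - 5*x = (x - 5)*(x)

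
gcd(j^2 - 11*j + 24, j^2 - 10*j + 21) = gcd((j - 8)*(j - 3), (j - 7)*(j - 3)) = j - 3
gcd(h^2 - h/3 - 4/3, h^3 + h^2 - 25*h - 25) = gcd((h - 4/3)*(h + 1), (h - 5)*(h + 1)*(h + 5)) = h + 1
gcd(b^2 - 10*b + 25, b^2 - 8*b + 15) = b - 5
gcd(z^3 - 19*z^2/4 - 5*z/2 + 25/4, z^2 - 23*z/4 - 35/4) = z + 5/4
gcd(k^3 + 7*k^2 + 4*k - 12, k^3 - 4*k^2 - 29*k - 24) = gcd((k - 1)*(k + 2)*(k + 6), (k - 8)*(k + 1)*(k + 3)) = 1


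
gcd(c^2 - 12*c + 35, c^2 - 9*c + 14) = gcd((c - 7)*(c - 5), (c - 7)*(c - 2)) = c - 7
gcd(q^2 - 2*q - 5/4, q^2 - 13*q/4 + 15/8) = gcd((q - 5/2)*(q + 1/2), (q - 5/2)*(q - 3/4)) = q - 5/2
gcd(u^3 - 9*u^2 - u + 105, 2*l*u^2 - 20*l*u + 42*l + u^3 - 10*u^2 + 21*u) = u - 7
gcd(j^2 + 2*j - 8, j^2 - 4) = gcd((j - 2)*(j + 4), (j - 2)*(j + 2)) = j - 2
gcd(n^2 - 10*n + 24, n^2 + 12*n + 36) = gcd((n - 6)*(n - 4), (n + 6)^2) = 1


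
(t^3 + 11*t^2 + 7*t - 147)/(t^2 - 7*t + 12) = (t^2 + 14*t + 49)/(t - 4)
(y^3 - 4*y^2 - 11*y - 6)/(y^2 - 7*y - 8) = (y^2 - 5*y - 6)/(y - 8)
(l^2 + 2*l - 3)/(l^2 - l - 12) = (l - 1)/(l - 4)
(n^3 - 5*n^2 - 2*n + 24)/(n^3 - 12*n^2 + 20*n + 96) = (n^2 - 7*n + 12)/(n^2 - 14*n + 48)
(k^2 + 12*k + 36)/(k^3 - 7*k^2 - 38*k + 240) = (k + 6)/(k^2 - 13*k + 40)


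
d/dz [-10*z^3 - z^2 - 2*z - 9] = -30*z^2 - 2*z - 2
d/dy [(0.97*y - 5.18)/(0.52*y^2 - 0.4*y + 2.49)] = (-0.5044*y^2 + 5.3872*y + 0.3433)/(0.2704*y^4 - 0.416*y^3 + 2.7496*y^2 - 1.992*y + 6.2001)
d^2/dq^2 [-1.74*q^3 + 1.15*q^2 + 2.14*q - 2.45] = 2.3 - 10.44*q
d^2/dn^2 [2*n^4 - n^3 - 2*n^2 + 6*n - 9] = 24*n^2 - 6*n - 4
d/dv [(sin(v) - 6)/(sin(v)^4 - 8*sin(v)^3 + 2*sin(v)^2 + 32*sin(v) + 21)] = (-3*sin(v)^3 + 43*sin(v)^2 - 189*sin(v) + 213)*cos(v)/((sin(v) - 7)^2*(sin(v) - 3)^2*(sin(v) + 1)^3)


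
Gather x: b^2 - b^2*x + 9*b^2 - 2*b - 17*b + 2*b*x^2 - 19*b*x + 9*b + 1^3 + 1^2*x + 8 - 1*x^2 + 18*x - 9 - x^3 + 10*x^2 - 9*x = 10*b^2 - 10*b - x^3 + x^2*(2*b + 9) + x*(-b^2 - 19*b + 10)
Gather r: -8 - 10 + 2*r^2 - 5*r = 2*r^2 - 5*r - 18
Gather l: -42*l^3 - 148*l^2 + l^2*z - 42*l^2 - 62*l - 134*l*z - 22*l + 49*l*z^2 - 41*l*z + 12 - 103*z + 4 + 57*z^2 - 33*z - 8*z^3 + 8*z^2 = -42*l^3 + l^2*(z - 190) + l*(49*z^2 - 175*z - 84) - 8*z^3 + 65*z^2 - 136*z + 16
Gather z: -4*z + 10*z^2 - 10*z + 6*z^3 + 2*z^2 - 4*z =6*z^3 + 12*z^2 - 18*z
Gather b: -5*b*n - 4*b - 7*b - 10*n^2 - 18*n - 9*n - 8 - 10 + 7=b*(-5*n - 11) - 10*n^2 - 27*n - 11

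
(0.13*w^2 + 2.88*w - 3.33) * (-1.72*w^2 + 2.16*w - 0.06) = -0.2236*w^4 - 4.6728*w^3 + 11.9406*w^2 - 7.3656*w + 0.1998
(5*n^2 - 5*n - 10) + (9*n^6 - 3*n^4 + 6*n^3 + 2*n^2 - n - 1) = 9*n^6 - 3*n^4 + 6*n^3 + 7*n^2 - 6*n - 11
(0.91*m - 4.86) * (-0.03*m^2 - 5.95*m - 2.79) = -0.0273*m^3 - 5.2687*m^2 + 26.3781*m + 13.5594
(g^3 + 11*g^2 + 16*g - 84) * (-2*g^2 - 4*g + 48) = -2*g^5 - 26*g^4 - 28*g^3 + 632*g^2 + 1104*g - 4032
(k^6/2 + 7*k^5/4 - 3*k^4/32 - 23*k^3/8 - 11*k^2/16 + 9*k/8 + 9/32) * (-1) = -k^6/2 - 7*k^5/4 + 3*k^4/32 + 23*k^3/8 + 11*k^2/16 - 9*k/8 - 9/32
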